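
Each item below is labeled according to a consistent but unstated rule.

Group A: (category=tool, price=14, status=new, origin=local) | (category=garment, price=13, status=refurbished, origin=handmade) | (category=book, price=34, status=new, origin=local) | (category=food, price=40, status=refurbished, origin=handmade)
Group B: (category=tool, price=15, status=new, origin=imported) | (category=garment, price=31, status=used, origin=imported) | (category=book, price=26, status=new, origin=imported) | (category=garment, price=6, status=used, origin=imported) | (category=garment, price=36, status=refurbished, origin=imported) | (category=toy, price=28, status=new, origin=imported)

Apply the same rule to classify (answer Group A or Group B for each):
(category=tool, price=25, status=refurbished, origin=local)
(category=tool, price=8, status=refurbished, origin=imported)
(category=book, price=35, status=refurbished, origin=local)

All 'Group A' examples share one property — origin is not imported — and every 'Group B' example lacks it.
(category=tool, price=25, status=refurbished, origin=local): origin is local — has this property, so Group A. (category=tool, price=8, status=refurbished, origin=imported): origin is imported — fails this test, so Group B. (category=book, price=35, status=refurbished, origin=local): origin is local — has this property, so Group A.

Group A, Group B, Group A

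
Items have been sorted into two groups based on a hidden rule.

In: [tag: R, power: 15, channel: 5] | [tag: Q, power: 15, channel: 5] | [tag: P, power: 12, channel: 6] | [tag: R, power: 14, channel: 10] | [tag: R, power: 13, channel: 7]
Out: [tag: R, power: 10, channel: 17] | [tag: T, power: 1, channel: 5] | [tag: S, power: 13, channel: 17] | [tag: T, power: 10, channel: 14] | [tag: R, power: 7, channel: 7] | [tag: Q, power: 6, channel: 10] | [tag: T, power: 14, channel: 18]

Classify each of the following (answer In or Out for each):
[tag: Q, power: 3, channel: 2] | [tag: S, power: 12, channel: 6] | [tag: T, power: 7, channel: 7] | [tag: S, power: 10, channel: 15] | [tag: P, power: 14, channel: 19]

Out, In, Out, Out, Out

Rule: channel ≤ 10 AND power ≥ 10. This holds for each 'In' example and fails for each 'Out' one.
[tag: Q, power: 3, channel: 2]: Out (channel = 2, power = 3).
[tag: S, power: 12, channel: 6]: In (channel = 6, power = 12).
[tag: T, power: 7, channel: 7]: Out (channel = 7, power = 7).
[tag: S, power: 10, channel: 15]: Out (channel = 15, power = 10).
[tag: P, power: 14, channel: 19]: Out (channel = 19, power = 14).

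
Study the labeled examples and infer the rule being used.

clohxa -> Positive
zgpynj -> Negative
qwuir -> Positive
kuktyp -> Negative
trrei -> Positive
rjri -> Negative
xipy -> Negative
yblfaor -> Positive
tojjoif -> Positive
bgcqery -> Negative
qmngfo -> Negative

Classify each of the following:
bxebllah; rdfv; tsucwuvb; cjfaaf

Positive, Negative, Positive, Positive

The distinguishing property — has ≥ 2 vowels — holds for all the 'Positive' cases and none of the 'Negative' cases.
Positive: bxebllah, since 2 vowels.
Negative: rdfv, since 0 vowels.
Positive: tsucwuvb, since 2 vowels.
Positive: cjfaaf, since 2 vowels.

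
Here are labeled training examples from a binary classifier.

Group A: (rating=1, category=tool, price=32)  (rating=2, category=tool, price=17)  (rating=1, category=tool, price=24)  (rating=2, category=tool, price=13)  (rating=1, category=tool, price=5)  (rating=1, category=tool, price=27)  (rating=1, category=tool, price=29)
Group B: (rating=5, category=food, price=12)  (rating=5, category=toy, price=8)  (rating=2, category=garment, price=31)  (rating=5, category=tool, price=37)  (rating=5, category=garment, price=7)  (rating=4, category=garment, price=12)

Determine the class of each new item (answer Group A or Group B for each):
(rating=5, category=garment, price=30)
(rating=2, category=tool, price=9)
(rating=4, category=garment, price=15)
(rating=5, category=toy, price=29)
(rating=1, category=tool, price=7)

'Group A' ⟺ category is tool AND price ≤ 32.
(rating=5, category=garment, price=30) — category is garment, price = 30, hence Group B.
(rating=2, category=tool, price=9) — category is tool, price = 9, hence Group A.
(rating=4, category=garment, price=15) — category is garment, price = 15, hence Group B.
(rating=5, category=toy, price=29) — category is toy, price = 29, hence Group B.
(rating=1, category=tool, price=7) — category is tool, price = 7, hence Group A.

Group B, Group A, Group B, Group B, Group A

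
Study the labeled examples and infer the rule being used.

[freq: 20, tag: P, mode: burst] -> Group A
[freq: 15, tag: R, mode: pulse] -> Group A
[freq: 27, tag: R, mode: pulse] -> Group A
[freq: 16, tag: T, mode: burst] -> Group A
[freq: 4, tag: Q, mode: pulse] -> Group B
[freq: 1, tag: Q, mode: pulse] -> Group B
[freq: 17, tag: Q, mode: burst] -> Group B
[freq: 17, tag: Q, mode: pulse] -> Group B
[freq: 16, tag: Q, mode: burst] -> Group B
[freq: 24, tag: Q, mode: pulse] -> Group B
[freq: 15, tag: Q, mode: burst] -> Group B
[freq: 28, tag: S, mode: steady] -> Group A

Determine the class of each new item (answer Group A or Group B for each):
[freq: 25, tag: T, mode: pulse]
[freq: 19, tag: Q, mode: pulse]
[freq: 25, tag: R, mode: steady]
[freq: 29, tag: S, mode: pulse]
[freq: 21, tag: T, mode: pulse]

Group A, Group B, Group A, Group A, Group A

Checking candidate rules against both groups, what survives is: tag is not Q.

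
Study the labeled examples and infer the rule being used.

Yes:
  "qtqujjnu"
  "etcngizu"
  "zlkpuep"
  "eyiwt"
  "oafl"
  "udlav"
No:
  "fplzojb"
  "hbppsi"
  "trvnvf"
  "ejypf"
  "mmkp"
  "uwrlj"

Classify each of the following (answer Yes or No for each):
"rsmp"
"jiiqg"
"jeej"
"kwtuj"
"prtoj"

The pattern is that an item is 'Yes' exactly when: has ≥ 2 vowels.
"rsmp": 0 vowels, fails the rule → No.
"jiiqg": 2 vowels, meets the rule → Yes.
"jeej": 2 vowels, meets the rule → Yes.
"kwtuj": 1 vowel, fails the rule → No.
"prtoj": 1 vowel, fails the rule → No.

No, Yes, Yes, No, No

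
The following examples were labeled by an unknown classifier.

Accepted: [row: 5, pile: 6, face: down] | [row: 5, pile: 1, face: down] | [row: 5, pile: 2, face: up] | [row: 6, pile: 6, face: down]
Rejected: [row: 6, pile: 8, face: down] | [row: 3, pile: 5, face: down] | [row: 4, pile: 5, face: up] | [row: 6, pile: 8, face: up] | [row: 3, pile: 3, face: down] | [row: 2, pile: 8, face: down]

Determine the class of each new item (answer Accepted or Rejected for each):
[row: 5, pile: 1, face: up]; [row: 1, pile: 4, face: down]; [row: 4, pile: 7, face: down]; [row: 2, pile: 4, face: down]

The rule appears to be: pile ≤ 6 AND row ≥ 5.
[row: 5, pile: 1, face: up] — pile = 1, row = 5, hence Accepted. [row: 1, pile: 4, face: down] — pile = 4, row = 1, hence Rejected. [row: 4, pile: 7, face: down] — pile = 7, row = 4, hence Rejected. [row: 2, pile: 4, face: down] — pile = 4, row = 2, hence Rejected.

Accepted, Rejected, Rejected, Rejected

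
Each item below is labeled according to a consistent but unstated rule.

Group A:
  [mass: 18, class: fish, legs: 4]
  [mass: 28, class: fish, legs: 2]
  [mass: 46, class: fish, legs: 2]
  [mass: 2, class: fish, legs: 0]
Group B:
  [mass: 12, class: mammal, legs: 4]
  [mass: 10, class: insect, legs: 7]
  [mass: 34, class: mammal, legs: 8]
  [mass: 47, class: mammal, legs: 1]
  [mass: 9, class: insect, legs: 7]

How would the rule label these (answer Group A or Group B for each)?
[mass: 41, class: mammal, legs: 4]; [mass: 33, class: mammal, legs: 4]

The simplest hypothesis consistent with all the labels is: class is fish.
[mass: 41, class: mammal, legs: 4] → class is mammal → Group B. [mass: 33, class: mammal, legs: 4] → class is mammal → Group B.

Group B, Group B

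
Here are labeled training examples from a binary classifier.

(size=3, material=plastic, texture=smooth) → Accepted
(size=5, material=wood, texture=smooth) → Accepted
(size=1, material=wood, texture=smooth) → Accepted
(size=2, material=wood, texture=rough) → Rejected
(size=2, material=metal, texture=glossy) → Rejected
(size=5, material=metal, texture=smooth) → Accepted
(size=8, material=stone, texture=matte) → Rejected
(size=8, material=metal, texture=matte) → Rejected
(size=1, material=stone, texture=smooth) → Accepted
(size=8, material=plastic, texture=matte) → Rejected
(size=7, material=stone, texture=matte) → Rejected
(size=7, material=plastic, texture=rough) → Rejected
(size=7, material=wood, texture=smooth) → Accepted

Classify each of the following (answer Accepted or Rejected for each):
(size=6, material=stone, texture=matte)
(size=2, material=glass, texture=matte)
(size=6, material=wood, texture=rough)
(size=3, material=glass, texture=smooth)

Rejected, Rejected, Rejected, Accepted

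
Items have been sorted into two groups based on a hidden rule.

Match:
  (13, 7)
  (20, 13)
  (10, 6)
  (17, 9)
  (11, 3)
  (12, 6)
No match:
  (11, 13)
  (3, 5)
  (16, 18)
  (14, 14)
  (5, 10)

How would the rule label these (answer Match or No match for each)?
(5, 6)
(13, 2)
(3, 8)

No match, Match, No match

One predicate separates the groups cleanly: first > second.
(5, 6) — 5 < 6, hence No match. (13, 2) — 13 > 2, hence Match. (3, 8) — 3 < 8, hence No match.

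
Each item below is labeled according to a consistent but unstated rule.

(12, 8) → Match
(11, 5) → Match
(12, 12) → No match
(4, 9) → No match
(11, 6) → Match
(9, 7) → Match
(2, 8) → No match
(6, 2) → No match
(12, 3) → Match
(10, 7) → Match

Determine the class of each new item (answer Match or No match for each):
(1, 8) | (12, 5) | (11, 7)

The classifier is using: first > second AND sum ≥ 10.
(1, 8) → 1 < 8, 1+8 = 9 → No match. (12, 5) → 12 > 5, 12+5 = 17 → Match. (11, 7) → 11 > 7, 11+7 = 18 → Match.

No match, Match, Match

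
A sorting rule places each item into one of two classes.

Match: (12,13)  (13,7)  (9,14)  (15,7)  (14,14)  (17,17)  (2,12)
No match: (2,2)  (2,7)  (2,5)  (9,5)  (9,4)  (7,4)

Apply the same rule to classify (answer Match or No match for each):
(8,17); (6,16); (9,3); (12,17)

Match, Match, No match, Match

Rule: max ≥ 12. This holds for each 'Match' example and fails for each 'No match' one.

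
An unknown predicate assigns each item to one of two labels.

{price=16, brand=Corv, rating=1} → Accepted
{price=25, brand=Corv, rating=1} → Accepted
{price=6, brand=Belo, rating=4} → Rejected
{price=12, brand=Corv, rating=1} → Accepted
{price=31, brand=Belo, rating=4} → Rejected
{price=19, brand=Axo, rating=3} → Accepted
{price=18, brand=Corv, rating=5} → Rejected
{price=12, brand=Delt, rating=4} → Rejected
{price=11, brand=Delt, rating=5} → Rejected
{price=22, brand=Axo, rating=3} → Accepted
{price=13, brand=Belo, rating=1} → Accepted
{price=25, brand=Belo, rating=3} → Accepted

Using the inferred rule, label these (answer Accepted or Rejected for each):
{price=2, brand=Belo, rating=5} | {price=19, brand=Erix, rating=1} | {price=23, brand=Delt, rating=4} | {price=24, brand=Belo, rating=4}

Rejected, Accepted, Rejected, Rejected

The classifier is using: rating ≤ 3.
{price=2, brand=Belo, rating=5} — rating = 5, hence Rejected. {price=19, brand=Erix, rating=1} — rating = 1, hence Accepted. {price=23, brand=Delt, rating=4} — rating = 4, hence Rejected. {price=24, brand=Belo, rating=4} — rating = 4, hence Rejected.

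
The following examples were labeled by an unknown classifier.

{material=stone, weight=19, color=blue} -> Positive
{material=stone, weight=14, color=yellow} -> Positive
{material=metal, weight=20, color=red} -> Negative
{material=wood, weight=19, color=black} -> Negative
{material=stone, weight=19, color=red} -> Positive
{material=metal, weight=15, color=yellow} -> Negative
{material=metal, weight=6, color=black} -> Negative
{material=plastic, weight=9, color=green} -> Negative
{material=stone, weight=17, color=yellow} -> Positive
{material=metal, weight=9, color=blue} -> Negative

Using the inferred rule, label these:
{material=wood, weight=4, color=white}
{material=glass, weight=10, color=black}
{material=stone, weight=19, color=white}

The simplest hypothesis consistent with all the labels is: material is stone.

Negative, Negative, Positive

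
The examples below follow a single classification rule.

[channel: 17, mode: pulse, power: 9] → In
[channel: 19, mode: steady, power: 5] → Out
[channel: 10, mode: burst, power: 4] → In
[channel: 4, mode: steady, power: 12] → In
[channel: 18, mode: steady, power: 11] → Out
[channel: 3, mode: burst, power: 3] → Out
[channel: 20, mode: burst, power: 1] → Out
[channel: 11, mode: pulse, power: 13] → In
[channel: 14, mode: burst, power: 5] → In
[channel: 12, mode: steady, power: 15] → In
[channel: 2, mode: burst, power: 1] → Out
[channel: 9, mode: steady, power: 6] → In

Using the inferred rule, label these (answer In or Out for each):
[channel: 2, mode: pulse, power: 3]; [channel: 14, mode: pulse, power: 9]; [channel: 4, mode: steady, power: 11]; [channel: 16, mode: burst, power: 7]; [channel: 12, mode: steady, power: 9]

Every 'In' example satisfies: power ≥ 4 AND channel ≤ 17. None of the 'Out' examples do.
[channel: 2, mode: pulse, power: 3]: Out (power = 3, channel = 2). [channel: 14, mode: pulse, power: 9]: In (power = 9, channel = 14). [channel: 4, mode: steady, power: 11]: In (power = 11, channel = 4). [channel: 16, mode: burst, power: 7]: In (power = 7, channel = 16). [channel: 12, mode: steady, power: 9]: In (power = 9, channel = 12).

Out, In, In, In, In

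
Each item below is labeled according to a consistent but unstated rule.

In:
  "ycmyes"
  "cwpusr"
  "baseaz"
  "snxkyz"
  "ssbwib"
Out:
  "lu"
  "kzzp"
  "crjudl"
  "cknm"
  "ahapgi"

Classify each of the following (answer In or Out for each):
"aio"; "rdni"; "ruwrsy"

Out, Out, In

The pattern is that an item is 'In' exactly when: contains 's'.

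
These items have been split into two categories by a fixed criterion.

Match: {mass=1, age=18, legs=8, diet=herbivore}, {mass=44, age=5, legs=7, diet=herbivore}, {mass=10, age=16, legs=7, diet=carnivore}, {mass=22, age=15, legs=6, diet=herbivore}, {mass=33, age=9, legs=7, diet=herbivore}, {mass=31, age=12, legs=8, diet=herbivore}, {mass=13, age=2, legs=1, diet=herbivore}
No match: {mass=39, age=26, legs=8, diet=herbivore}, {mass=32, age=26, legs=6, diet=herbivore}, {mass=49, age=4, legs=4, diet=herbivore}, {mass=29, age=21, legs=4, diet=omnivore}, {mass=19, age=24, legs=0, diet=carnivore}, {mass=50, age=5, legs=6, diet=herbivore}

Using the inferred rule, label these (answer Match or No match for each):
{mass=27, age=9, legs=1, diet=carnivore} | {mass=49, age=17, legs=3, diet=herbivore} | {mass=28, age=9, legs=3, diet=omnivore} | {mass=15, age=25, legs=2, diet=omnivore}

The rule appears to be: mass ≤ 44 AND age ≤ 18.
{mass=27, age=9, legs=1, diet=carnivore}: Match (mass = 27, age = 9). {mass=49, age=17, legs=3, diet=herbivore}: No match (mass = 49, age = 17). {mass=28, age=9, legs=3, diet=omnivore}: Match (mass = 28, age = 9). {mass=15, age=25, legs=2, diet=omnivore}: No match (mass = 15, age = 25).

Match, No match, Match, No match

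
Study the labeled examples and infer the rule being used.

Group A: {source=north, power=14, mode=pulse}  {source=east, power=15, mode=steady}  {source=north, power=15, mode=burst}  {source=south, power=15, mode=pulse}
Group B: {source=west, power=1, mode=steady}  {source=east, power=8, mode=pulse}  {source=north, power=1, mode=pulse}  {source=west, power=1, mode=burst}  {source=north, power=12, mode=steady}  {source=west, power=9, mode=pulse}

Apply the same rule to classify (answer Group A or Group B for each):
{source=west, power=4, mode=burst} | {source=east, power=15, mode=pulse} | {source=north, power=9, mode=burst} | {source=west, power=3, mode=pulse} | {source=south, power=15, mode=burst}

All 'Group A' examples share one property — power ≥ 14 — and every 'Group B' example lacks it.
{source=west, power=4, mode=burst} — power = 4, hence Group B. {source=east, power=15, mode=pulse} — power = 15, hence Group A. {source=north, power=9, mode=burst} — power = 9, hence Group B. {source=west, power=3, mode=pulse} — power = 3, hence Group B. {source=south, power=15, mode=burst} — power = 15, hence Group A.

Group B, Group A, Group B, Group B, Group A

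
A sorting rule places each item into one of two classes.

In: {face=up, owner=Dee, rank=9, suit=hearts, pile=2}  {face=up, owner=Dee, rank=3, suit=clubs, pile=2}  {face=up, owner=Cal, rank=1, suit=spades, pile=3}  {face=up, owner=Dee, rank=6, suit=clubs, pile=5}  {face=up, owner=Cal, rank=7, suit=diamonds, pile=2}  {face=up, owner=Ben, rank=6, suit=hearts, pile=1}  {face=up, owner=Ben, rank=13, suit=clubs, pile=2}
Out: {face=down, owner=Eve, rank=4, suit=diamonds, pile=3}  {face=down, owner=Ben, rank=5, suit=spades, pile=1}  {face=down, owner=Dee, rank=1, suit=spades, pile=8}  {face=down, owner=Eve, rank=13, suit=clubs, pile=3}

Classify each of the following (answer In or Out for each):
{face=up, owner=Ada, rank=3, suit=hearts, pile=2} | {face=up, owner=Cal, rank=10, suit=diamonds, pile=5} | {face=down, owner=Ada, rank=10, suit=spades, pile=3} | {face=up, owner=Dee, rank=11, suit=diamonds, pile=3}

In, In, Out, In

Comparing the two groups points to one rule — face is up.
{face=up, owner=Ada, rank=3, suit=hearts, pile=2} → face is up → In.
{face=up, owner=Cal, rank=10, suit=diamonds, pile=5} → face is up → In.
{face=down, owner=Ada, rank=10, suit=spades, pile=3} → face is down → Out.
{face=up, owner=Dee, rank=11, suit=diamonds, pile=3} → face is up → In.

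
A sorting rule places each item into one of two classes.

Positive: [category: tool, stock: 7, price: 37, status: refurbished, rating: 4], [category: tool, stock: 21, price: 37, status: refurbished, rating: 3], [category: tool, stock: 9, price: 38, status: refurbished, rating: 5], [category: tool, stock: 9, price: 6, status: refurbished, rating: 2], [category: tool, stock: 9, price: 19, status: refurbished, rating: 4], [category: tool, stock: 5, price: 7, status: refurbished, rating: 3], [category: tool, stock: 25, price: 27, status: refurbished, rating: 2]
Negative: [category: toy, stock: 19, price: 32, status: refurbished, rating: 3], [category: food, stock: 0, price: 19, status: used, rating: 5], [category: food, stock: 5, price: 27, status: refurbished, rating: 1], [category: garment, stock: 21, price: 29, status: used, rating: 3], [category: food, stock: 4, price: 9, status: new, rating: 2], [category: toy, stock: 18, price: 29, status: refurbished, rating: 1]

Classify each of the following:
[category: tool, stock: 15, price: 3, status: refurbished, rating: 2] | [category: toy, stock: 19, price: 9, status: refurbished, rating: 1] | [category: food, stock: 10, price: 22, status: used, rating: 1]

The classifier is using: category is tool.

Positive, Negative, Negative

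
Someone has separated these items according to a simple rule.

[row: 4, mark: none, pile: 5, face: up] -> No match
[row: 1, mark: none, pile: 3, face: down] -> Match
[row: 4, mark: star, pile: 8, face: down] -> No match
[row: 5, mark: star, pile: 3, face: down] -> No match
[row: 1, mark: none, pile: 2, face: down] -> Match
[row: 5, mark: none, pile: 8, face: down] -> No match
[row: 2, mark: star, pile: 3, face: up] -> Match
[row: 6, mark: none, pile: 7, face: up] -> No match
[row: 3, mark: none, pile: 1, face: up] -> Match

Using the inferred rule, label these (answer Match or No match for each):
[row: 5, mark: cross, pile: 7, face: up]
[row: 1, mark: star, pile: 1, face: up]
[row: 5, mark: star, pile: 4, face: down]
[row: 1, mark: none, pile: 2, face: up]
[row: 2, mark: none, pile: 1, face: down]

No match, Match, No match, Match, Match

The rule appears to be: row ≤ 3.
[row: 5, mark: cross, pile: 7, face: up] — row = 5, hence No match.
[row: 1, mark: star, pile: 1, face: up] — row = 1, hence Match.
[row: 5, mark: star, pile: 4, face: down] — row = 5, hence No match.
[row: 1, mark: none, pile: 2, face: up] — row = 1, hence Match.
[row: 2, mark: none, pile: 1, face: down] — row = 2, hence Match.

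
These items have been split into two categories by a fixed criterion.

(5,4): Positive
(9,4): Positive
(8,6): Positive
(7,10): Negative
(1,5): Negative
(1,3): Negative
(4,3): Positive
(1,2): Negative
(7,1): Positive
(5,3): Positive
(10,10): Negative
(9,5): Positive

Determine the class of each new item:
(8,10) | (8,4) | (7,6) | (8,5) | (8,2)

Negative, Positive, Positive, Positive, Positive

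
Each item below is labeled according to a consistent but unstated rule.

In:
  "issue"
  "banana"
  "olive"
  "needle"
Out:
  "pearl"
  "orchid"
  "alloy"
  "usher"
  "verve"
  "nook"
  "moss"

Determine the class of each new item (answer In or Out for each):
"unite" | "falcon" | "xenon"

The pattern is that an item is 'In' exactly when: has ≥ 3 vowels.

In, Out, Out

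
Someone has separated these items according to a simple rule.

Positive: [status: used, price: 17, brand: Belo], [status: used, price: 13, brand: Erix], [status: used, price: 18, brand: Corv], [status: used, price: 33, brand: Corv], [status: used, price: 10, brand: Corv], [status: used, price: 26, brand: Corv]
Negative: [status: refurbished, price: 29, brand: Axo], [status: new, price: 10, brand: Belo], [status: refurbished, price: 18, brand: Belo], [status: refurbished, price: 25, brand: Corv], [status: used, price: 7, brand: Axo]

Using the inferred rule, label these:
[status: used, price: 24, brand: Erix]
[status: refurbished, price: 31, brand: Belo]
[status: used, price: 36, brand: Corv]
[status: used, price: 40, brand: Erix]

Positive, Negative, Positive, Positive

A rule that fits every label: status is used AND price ≥ 10 — true of each 'Positive' example, false of each 'Negative' one.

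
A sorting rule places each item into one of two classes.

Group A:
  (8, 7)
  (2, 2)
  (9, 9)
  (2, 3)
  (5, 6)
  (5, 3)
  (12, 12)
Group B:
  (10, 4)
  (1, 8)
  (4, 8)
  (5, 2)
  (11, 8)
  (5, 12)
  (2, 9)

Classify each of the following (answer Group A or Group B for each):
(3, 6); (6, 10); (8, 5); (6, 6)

The common property of the 'Group A' items is: |first − second| ≤ 2. No 'Group B' item has it.
(3, 6) — |3−6| = 3, hence Group B.
(6, 10) — |6−10| = 4, hence Group B.
(8, 5) — |8−5| = 3, hence Group B.
(6, 6) — |6−6| = 0, hence Group A.

Group B, Group B, Group B, Group A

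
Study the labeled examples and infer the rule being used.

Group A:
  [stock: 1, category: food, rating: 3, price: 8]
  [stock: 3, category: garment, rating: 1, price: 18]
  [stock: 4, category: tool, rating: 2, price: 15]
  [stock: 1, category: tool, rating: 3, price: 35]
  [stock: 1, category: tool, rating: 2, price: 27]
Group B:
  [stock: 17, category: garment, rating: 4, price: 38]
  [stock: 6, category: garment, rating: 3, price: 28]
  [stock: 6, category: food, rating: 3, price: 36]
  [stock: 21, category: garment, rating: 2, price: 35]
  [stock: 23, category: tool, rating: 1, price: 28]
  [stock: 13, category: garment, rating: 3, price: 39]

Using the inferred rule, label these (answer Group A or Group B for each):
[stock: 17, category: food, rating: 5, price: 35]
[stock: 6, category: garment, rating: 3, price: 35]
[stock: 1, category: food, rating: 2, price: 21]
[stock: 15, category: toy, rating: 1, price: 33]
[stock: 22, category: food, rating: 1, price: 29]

The simplest hypothesis consistent with all the labels is: stock ≤ 4.
[stock: 17, category: food, rating: 5, price: 35] — stock = 17, hence Group B. [stock: 6, category: garment, rating: 3, price: 35] — stock = 6, hence Group B. [stock: 1, category: food, rating: 2, price: 21] — stock = 1, hence Group A. [stock: 15, category: toy, rating: 1, price: 33] — stock = 15, hence Group B. [stock: 22, category: food, rating: 1, price: 29] — stock = 22, hence Group B.

Group B, Group B, Group A, Group B, Group B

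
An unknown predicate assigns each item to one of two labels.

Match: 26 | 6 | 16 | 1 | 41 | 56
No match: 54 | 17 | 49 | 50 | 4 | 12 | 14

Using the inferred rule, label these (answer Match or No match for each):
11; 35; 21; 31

The distinguishing property — ≡ 1 (mod 5) — holds for all the 'Match' cases and none of the 'No match' cases.
11: 11 mod 5 = 1, qualifies → Match. 35: 35 mod 5 = 0, lacks this property → No match. 21: 21 mod 5 = 1, qualifies → Match. 31: 31 mod 5 = 1, qualifies → Match.

Match, No match, Match, Match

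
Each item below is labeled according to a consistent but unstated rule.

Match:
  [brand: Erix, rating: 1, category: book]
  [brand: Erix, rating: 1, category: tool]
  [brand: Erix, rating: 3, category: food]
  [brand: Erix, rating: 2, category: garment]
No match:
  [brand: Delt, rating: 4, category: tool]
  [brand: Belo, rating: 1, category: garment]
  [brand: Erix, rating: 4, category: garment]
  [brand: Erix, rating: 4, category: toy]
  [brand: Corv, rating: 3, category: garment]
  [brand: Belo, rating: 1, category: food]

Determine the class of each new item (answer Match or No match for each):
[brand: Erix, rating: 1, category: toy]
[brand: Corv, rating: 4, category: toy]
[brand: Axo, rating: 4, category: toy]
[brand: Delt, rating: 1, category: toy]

The distinguishing property — brand is Erix AND rating ≤ 3 — holds for all the 'Match' cases and none of the 'No match' cases.
[brand: Erix, rating: 1, category: toy] → brand is Erix, rating = 1 → Match. [brand: Corv, rating: 4, category: toy] → brand is Corv, rating = 4 → No match. [brand: Axo, rating: 4, category: toy] → brand is Axo, rating = 4 → No match. [brand: Delt, rating: 1, category: toy] → brand is Delt, rating = 1 → No match.

Match, No match, No match, No match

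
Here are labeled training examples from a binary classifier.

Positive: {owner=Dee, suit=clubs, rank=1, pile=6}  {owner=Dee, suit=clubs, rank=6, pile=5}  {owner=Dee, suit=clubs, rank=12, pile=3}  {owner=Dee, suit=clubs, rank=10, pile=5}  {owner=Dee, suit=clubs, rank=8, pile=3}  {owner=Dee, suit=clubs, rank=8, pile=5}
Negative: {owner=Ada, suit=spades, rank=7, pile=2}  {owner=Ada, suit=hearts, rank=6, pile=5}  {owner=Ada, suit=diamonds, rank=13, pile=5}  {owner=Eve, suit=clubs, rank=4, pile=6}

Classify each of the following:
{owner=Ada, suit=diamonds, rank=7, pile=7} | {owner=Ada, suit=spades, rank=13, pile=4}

Checking candidate rules against both groups, what survives is: owner is Dee.
{owner=Ada, suit=diamonds, rank=7, pile=7}: Negative (owner is Ada).
{owner=Ada, suit=spades, rank=13, pile=4}: Negative (owner is Ada).

Negative, Negative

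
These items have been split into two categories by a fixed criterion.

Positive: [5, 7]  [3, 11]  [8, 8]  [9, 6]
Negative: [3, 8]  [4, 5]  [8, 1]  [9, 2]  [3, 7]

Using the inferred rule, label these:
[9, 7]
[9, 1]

Every 'Positive' example satisfies: sum ≥ 12. None of the 'Negative' examples do.
[9, 7] — 9+7 = 16, hence Positive. [9, 1] — 9+1 = 10, hence Negative.

Positive, Negative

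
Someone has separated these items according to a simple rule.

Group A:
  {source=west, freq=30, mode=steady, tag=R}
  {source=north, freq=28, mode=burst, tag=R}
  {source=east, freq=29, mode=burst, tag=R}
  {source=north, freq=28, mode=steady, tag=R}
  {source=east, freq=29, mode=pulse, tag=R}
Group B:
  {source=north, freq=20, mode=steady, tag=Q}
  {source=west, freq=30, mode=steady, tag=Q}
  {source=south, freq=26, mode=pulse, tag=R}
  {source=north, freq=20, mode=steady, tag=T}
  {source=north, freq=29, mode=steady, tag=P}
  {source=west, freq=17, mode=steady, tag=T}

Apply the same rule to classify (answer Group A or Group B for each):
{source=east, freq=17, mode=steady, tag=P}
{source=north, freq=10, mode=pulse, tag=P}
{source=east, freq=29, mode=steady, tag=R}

The common property of the 'Group A' items is: tag is R AND freq ≥ 28. No 'Group B' item has it.
{source=east, freq=17, mode=steady, tag=P}: tag is P, freq = 17, fails the rule → Group B.
{source=north, freq=10, mode=pulse, tag=P}: tag is P, freq = 10, fails the rule → Group B.
{source=east, freq=29, mode=steady, tag=R}: tag is R, freq = 29, matches → Group A.

Group B, Group B, Group A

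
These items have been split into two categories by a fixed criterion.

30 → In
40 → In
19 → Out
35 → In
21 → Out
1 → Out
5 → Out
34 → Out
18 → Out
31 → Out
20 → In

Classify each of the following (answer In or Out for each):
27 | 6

A rule that fits every label: multiple of 5 AND at least 18 — true of each 'In' example, false of each 'Out' one.

Out, Out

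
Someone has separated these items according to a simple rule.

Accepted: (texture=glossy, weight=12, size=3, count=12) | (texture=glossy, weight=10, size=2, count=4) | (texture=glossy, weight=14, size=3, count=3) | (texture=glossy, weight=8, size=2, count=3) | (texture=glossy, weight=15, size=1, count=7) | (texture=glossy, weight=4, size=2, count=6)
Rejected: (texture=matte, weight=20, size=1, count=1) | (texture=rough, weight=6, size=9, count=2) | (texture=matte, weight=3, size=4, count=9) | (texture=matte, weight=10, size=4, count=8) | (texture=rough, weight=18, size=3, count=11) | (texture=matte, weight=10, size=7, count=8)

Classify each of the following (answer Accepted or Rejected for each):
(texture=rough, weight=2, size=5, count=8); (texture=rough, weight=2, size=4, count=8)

'Accepted' ⟺ texture is glossy.

Rejected, Rejected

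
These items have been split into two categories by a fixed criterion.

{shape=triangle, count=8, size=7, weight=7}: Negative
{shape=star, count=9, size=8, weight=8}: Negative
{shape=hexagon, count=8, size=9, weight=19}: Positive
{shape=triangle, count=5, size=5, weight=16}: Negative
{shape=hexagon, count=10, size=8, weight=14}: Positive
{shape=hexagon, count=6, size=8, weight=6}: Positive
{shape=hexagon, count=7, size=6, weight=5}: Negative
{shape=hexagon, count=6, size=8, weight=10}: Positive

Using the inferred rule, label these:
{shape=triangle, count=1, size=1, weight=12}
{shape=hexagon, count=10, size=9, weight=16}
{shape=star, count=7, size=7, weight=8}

Negative, Positive, Negative

The rule appears to be: shape is hexagon AND size ≥ 7.
{shape=triangle, count=1, size=1, weight=12}: Negative (shape is triangle, size = 1). {shape=hexagon, count=10, size=9, weight=16}: Positive (shape is hexagon, size = 9). {shape=star, count=7, size=7, weight=8}: Negative (shape is star, size = 7).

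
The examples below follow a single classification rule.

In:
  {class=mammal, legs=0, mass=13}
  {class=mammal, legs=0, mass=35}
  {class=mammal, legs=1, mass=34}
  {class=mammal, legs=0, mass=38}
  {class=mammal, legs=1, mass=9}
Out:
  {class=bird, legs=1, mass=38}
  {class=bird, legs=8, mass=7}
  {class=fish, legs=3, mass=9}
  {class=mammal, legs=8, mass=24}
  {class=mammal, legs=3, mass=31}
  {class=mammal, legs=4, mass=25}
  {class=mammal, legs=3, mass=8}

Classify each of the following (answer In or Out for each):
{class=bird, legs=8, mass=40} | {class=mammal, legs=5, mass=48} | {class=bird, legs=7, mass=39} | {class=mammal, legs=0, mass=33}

Out, Out, Out, In

The distinguishing property — class is mammal AND legs ≤ 1 — holds for all the 'In' cases and none of the 'Out' cases.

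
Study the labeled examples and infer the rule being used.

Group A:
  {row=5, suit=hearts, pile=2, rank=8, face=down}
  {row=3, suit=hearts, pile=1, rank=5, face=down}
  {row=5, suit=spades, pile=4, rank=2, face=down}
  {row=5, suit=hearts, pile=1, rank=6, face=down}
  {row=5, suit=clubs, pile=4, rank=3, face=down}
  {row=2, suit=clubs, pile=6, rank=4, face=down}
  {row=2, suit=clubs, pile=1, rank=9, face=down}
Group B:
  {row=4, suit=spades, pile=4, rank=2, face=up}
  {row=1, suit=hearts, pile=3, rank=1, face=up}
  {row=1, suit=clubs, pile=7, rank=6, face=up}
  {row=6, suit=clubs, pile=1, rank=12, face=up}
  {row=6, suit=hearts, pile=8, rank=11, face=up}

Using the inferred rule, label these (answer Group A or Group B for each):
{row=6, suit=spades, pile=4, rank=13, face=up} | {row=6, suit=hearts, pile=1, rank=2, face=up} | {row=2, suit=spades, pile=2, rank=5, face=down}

'Group A' ⟺ face is down.
{row=6, suit=spades, pile=4, rank=13, face=up}: face is up — fails this test, so Group B.
{row=6, suit=hearts, pile=1, rank=2, face=up}: face is up — fails this test, so Group B.
{row=2, suit=spades, pile=2, rank=5, face=down}: face is down — matches, so Group A.

Group B, Group B, Group A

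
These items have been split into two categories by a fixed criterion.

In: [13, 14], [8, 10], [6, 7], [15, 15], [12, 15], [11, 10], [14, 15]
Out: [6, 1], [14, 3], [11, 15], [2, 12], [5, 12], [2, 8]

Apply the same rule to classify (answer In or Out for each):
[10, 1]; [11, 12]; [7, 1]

Out, In, Out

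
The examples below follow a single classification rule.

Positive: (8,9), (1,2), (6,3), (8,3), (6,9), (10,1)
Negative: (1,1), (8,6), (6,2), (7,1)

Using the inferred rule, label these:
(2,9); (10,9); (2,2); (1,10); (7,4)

The pattern is that an item is 'Positive' exactly when: sum is odd.
(2,9): 2+9 = 11 — matches, so Positive. (10,9): 10+9 = 19 — matches, so Positive. (2,2): 2+2 = 4 — lacks this property, so Negative. (1,10): 1+10 = 11 — matches, so Positive. (7,4): 7+4 = 11 — matches, so Positive.

Positive, Positive, Negative, Positive, Positive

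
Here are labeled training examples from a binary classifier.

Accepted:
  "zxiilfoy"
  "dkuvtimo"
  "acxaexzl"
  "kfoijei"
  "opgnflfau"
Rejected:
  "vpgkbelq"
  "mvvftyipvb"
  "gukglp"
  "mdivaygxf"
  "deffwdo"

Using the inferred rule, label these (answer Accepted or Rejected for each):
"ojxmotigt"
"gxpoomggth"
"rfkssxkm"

Accepted, Rejected, Rejected

'Accepted' ⟺ has ≥ 3 vowels.
Accepted: "ojxmotigt", since 3 vowels.
Rejected: "gxpoomggth", since 2 vowels.
Rejected: "rfkssxkm", since 0 vowels.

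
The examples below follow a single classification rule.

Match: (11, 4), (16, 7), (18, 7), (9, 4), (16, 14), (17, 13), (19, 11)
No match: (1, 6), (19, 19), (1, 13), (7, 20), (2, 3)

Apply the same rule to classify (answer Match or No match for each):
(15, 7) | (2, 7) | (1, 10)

The pattern is that an item is 'Match' exactly when: first > second.

Match, No match, No match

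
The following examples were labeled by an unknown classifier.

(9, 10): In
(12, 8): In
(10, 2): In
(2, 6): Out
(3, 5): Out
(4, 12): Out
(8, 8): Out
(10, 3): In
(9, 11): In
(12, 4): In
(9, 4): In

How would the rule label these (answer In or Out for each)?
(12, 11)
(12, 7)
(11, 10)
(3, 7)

The classifier is using: first ≥ 9.
(12, 11): first 12, passes → In.
(12, 7): first 12, passes → In.
(11, 10): first 11, passes → In.
(3, 7): first 3, does not satisfy this → Out.

In, In, In, Out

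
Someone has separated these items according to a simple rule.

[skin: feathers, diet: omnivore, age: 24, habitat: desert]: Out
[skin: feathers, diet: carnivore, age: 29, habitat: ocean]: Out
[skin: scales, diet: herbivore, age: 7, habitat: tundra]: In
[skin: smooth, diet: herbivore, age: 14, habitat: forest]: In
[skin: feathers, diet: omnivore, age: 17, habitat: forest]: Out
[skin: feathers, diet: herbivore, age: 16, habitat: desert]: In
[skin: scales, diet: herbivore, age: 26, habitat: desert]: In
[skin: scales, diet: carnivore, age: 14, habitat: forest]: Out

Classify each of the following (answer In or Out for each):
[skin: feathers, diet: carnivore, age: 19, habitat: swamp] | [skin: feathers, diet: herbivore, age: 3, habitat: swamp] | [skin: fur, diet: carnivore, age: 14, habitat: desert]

A rule that fits every label: diet is herbivore — true of each 'In' example, false of each 'Out' one.

Out, In, Out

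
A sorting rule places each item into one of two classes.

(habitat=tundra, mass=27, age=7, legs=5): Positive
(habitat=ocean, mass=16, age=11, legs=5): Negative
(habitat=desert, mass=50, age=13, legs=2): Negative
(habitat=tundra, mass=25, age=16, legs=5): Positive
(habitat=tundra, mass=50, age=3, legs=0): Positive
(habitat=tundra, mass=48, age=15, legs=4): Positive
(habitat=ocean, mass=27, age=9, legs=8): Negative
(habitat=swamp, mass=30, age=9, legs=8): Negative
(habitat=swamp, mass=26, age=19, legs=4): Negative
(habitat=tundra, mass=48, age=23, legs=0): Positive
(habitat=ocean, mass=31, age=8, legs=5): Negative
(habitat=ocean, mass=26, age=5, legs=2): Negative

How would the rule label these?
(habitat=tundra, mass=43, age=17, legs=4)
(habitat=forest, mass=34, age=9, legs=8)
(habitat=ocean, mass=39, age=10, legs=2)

Positive, Negative, Negative

One predicate separates the groups cleanly: habitat is tundra.
Positive: (habitat=tundra, mass=43, age=17, legs=4), since habitat is tundra. Negative: (habitat=forest, mass=34, age=9, legs=8), since habitat is forest. Negative: (habitat=ocean, mass=39, age=10, legs=2), since habitat is ocean.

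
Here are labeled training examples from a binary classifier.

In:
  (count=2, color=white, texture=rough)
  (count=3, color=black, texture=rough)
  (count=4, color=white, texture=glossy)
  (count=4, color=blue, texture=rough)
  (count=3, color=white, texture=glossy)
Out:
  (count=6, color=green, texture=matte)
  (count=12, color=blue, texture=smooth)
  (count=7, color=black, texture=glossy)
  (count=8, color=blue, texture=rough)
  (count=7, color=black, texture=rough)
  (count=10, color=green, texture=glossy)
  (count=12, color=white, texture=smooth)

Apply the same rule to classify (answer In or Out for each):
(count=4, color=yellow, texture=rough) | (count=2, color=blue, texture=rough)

The classifier is using: count ≤ 4.
(count=4, color=yellow, texture=rough) → count = 4 → In.
(count=2, color=blue, texture=rough) → count = 2 → In.

In, In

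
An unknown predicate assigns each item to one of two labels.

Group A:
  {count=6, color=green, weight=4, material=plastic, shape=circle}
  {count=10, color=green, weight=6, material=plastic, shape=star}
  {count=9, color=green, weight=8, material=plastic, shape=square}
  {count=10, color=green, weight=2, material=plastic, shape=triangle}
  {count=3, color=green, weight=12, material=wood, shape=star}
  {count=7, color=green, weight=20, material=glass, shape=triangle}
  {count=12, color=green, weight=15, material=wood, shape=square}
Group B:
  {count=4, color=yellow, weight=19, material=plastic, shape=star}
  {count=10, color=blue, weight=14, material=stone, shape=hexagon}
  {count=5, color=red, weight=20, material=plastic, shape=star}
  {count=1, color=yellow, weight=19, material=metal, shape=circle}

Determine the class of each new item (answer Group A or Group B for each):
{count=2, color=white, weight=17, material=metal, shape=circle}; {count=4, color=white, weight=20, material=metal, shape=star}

Checking candidate rules against both groups, what survives is: color is green.

Group B, Group B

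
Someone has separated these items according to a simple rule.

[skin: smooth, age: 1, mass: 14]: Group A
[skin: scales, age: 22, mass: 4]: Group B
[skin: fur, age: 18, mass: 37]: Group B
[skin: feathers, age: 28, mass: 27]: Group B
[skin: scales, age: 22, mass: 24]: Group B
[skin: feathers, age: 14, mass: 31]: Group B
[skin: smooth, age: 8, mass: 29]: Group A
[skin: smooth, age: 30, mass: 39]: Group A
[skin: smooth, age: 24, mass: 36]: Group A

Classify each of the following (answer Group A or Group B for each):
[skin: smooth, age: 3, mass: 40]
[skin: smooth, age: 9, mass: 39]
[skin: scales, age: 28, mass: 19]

A rule that fits every label: skin is smooth — true of each 'Group A' example, false of each 'Group B' one.
Group A: [skin: smooth, age: 3, mass: 40], since skin is smooth.
Group A: [skin: smooth, age: 9, mass: 39], since skin is smooth.
Group B: [skin: scales, age: 28, mass: 19], since skin is scales.

Group A, Group A, Group B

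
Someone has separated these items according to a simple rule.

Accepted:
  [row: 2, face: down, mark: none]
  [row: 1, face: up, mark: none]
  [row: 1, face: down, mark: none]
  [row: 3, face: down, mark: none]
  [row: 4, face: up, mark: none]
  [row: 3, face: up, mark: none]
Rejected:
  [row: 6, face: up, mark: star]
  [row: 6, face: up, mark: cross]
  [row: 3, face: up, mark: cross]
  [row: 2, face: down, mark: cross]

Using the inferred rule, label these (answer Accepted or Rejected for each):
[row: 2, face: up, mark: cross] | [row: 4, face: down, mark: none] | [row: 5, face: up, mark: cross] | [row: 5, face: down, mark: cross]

Rejected, Accepted, Rejected, Rejected

The rule appears to be: mark is none.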